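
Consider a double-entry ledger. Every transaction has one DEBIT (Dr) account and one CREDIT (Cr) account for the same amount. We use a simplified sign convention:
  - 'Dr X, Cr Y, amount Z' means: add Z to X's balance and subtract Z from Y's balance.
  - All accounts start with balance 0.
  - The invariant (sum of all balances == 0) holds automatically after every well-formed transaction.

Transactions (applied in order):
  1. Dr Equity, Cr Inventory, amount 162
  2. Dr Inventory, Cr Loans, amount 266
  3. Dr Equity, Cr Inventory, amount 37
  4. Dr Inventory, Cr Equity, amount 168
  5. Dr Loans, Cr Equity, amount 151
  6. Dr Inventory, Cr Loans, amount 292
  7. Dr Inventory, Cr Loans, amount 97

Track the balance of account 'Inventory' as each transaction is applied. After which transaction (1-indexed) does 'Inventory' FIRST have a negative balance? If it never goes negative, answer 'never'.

After txn 1: Inventory=-162

Answer: 1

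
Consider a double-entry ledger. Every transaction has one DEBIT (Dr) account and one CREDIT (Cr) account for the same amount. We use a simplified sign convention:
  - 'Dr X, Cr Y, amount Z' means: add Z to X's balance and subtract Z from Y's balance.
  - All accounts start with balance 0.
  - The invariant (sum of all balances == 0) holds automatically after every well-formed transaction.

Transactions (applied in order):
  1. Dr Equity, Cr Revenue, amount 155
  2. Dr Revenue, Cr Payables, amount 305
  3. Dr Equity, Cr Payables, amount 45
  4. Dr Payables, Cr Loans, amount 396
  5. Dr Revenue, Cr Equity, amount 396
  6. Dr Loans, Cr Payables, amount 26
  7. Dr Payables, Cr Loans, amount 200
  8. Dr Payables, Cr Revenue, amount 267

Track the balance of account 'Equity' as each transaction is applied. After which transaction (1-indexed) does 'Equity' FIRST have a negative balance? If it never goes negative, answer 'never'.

After txn 1: Equity=155
After txn 2: Equity=155
After txn 3: Equity=200
After txn 4: Equity=200
After txn 5: Equity=-196

Answer: 5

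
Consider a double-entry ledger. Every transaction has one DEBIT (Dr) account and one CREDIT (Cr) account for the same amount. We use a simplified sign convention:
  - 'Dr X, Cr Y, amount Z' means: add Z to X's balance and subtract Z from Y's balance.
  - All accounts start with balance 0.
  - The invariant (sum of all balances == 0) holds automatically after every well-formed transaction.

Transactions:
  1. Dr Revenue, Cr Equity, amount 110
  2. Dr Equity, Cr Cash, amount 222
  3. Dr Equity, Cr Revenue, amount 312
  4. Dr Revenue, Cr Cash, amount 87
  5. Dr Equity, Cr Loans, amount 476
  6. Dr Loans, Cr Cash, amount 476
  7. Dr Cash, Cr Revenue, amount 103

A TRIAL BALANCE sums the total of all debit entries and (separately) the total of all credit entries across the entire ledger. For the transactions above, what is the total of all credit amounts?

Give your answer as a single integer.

Answer: 1786

Derivation:
Txn 1: credit+=110
Txn 2: credit+=222
Txn 3: credit+=312
Txn 4: credit+=87
Txn 5: credit+=476
Txn 6: credit+=476
Txn 7: credit+=103
Total credits = 1786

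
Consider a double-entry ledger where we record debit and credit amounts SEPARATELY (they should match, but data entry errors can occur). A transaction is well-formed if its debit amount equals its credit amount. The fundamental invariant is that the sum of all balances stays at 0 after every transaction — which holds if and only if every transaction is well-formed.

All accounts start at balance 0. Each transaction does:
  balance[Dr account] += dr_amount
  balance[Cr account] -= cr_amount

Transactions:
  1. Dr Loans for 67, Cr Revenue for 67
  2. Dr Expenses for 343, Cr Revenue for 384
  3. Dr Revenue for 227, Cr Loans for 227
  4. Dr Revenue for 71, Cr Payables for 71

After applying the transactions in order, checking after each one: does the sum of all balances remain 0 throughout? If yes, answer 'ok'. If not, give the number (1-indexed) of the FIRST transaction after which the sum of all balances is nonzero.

Answer: 2

Derivation:
After txn 1: dr=67 cr=67 sum_balances=0
After txn 2: dr=343 cr=384 sum_balances=-41
After txn 3: dr=227 cr=227 sum_balances=-41
After txn 4: dr=71 cr=71 sum_balances=-41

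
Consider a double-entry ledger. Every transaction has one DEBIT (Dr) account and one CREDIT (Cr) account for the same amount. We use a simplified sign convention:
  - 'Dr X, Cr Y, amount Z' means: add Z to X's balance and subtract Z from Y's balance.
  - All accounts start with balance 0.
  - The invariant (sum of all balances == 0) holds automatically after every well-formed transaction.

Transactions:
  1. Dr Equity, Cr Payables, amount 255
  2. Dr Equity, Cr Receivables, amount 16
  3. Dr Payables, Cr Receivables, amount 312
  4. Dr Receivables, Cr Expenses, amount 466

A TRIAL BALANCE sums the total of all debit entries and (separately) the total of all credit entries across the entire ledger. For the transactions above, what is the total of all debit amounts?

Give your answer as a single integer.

Txn 1: debit+=255
Txn 2: debit+=16
Txn 3: debit+=312
Txn 4: debit+=466
Total debits = 1049

Answer: 1049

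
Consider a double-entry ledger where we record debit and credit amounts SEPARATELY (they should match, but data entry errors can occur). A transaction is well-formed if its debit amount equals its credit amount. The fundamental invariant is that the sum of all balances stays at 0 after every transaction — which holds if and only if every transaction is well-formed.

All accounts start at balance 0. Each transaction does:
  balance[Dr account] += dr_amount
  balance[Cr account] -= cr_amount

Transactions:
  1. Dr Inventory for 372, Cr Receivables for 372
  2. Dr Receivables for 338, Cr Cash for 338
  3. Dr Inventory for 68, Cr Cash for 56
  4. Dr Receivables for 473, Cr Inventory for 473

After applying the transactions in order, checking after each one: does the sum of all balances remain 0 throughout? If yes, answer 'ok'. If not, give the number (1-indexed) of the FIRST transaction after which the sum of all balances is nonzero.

Answer: 3

Derivation:
After txn 1: dr=372 cr=372 sum_balances=0
After txn 2: dr=338 cr=338 sum_balances=0
After txn 3: dr=68 cr=56 sum_balances=12
After txn 4: dr=473 cr=473 sum_balances=12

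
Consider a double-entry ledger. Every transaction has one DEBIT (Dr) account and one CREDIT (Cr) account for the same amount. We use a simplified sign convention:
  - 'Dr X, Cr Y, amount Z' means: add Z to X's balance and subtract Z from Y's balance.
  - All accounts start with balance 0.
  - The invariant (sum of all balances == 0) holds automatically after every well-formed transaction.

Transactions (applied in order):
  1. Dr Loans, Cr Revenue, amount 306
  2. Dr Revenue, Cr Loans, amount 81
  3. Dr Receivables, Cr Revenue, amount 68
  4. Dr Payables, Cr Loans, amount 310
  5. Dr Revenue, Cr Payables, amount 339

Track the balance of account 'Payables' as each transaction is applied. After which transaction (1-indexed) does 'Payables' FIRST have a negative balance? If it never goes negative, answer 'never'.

Answer: 5

Derivation:
After txn 1: Payables=0
After txn 2: Payables=0
After txn 3: Payables=0
After txn 4: Payables=310
After txn 5: Payables=-29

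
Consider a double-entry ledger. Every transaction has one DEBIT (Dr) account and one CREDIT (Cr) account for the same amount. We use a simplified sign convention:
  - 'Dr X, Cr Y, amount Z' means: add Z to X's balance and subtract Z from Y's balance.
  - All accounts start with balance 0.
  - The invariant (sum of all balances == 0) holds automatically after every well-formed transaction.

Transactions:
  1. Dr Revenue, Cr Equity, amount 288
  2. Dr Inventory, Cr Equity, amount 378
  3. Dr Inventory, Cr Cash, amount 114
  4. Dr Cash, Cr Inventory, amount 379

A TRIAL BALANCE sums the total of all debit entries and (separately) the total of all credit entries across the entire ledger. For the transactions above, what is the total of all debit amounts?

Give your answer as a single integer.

Txn 1: debit+=288
Txn 2: debit+=378
Txn 3: debit+=114
Txn 4: debit+=379
Total debits = 1159

Answer: 1159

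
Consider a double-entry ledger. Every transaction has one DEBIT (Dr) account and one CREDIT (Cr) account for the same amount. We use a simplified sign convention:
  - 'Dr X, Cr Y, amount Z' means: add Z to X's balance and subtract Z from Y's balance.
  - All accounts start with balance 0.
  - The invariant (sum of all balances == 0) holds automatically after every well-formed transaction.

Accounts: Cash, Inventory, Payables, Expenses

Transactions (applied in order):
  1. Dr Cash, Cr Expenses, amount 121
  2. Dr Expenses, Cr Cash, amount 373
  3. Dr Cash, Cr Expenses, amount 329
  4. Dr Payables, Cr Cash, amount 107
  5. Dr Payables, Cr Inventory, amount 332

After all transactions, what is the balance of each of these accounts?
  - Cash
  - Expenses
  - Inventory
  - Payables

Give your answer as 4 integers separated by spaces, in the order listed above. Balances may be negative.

Answer: -30 -77 -332 439

Derivation:
After txn 1 (Dr Cash, Cr Expenses, amount 121): Cash=121 Expenses=-121
After txn 2 (Dr Expenses, Cr Cash, amount 373): Cash=-252 Expenses=252
After txn 3 (Dr Cash, Cr Expenses, amount 329): Cash=77 Expenses=-77
After txn 4 (Dr Payables, Cr Cash, amount 107): Cash=-30 Expenses=-77 Payables=107
After txn 5 (Dr Payables, Cr Inventory, amount 332): Cash=-30 Expenses=-77 Inventory=-332 Payables=439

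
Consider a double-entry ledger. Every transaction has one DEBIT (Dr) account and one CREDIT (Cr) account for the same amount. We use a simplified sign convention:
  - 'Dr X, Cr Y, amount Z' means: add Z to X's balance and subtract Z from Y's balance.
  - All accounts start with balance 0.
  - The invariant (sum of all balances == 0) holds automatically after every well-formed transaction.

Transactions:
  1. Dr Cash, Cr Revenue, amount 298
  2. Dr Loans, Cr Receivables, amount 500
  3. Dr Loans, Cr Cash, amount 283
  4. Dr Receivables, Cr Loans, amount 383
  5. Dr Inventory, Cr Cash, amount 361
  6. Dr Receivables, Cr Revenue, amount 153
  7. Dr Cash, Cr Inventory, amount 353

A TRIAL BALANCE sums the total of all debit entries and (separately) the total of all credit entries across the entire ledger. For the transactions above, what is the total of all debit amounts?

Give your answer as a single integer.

Txn 1: debit+=298
Txn 2: debit+=500
Txn 3: debit+=283
Txn 4: debit+=383
Txn 5: debit+=361
Txn 6: debit+=153
Txn 7: debit+=353
Total debits = 2331

Answer: 2331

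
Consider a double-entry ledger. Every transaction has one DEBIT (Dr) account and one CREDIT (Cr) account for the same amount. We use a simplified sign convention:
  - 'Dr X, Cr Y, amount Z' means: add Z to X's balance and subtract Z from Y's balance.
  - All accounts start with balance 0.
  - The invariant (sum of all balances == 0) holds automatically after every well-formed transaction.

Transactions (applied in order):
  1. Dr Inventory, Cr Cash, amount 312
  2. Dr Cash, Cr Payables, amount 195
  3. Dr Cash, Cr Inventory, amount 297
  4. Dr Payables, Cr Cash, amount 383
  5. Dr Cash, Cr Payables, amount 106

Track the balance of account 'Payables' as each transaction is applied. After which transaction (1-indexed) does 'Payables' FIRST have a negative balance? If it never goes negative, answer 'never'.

After txn 1: Payables=0
After txn 2: Payables=-195

Answer: 2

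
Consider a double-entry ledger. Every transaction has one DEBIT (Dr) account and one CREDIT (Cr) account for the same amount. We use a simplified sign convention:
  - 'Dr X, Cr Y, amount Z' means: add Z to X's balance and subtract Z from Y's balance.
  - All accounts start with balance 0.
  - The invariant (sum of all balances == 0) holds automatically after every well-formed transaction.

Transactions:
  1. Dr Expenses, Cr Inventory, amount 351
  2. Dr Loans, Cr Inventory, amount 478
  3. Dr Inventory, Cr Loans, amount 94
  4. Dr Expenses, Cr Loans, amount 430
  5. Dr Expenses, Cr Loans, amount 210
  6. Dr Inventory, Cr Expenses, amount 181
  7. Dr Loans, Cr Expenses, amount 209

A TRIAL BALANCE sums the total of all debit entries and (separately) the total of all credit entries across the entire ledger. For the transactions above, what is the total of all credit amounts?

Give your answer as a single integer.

Answer: 1953

Derivation:
Txn 1: credit+=351
Txn 2: credit+=478
Txn 3: credit+=94
Txn 4: credit+=430
Txn 5: credit+=210
Txn 6: credit+=181
Txn 7: credit+=209
Total credits = 1953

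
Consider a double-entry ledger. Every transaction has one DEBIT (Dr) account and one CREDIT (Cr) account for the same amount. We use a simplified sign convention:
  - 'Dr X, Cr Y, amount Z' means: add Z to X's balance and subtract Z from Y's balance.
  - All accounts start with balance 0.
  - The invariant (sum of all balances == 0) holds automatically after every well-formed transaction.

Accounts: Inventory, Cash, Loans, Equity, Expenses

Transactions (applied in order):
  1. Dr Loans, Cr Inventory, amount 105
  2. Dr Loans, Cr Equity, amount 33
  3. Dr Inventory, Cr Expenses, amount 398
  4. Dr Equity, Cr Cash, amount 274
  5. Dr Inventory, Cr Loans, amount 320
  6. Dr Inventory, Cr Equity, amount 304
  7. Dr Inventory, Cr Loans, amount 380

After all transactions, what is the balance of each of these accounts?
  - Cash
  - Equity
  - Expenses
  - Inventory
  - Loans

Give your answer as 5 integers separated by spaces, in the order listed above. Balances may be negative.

After txn 1 (Dr Loans, Cr Inventory, amount 105): Inventory=-105 Loans=105
After txn 2 (Dr Loans, Cr Equity, amount 33): Equity=-33 Inventory=-105 Loans=138
After txn 3 (Dr Inventory, Cr Expenses, amount 398): Equity=-33 Expenses=-398 Inventory=293 Loans=138
After txn 4 (Dr Equity, Cr Cash, amount 274): Cash=-274 Equity=241 Expenses=-398 Inventory=293 Loans=138
After txn 5 (Dr Inventory, Cr Loans, amount 320): Cash=-274 Equity=241 Expenses=-398 Inventory=613 Loans=-182
After txn 6 (Dr Inventory, Cr Equity, amount 304): Cash=-274 Equity=-63 Expenses=-398 Inventory=917 Loans=-182
After txn 7 (Dr Inventory, Cr Loans, amount 380): Cash=-274 Equity=-63 Expenses=-398 Inventory=1297 Loans=-562

Answer: -274 -63 -398 1297 -562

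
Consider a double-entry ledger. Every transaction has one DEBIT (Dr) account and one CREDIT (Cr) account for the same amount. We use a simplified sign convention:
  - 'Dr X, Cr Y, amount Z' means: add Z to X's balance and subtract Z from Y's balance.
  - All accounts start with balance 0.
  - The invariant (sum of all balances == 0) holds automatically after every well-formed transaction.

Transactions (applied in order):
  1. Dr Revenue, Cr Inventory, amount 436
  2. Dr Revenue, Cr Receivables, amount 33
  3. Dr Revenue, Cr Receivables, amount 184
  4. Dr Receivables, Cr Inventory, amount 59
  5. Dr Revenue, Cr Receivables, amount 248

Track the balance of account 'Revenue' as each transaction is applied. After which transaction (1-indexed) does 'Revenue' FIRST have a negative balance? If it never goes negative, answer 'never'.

After txn 1: Revenue=436
After txn 2: Revenue=469
After txn 3: Revenue=653
After txn 4: Revenue=653
After txn 5: Revenue=901

Answer: never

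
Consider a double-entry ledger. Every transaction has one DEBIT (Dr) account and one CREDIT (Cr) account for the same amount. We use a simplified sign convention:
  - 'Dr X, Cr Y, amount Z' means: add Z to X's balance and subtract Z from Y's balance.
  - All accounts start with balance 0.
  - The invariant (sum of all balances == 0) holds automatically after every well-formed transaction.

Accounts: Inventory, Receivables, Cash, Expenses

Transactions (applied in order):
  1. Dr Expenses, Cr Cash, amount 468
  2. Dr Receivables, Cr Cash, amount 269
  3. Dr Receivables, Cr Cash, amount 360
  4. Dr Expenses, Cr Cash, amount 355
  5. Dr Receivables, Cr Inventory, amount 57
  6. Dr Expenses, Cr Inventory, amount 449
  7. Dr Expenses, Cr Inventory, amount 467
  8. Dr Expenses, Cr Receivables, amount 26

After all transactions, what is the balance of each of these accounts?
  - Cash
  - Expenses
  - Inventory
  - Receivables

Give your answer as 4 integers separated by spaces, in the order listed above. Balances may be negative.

Answer: -1452 1765 -973 660

Derivation:
After txn 1 (Dr Expenses, Cr Cash, amount 468): Cash=-468 Expenses=468
After txn 2 (Dr Receivables, Cr Cash, amount 269): Cash=-737 Expenses=468 Receivables=269
After txn 3 (Dr Receivables, Cr Cash, amount 360): Cash=-1097 Expenses=468 Receivables=629
After txn 4 (Dr Expenses, Cr Cash, amount 355): Cash=-1452 Expenses=823 Receivables=629
After txn 5 (Dr Receivables, Cr Inventory, amount 57): Cash=-1452 Expenses=823 Inventory=-57 Receivables=686
After txn 6 (Dr Expenses, Cr Inventory, amount 449): Cash=-1452 Expenses=1272 Inventory=-506 Receivables=686
After txn 7 (Dr Expenses, Cr Inventory, amount 467): Cash=-1452 Expenses=1739 Inventory=-973 Receivables=686
After txn 8 (Dr Expenses, Cr Receivables, amount 26): Cash=-1452 Expenses=1765 Inventory=-973 Receivables=660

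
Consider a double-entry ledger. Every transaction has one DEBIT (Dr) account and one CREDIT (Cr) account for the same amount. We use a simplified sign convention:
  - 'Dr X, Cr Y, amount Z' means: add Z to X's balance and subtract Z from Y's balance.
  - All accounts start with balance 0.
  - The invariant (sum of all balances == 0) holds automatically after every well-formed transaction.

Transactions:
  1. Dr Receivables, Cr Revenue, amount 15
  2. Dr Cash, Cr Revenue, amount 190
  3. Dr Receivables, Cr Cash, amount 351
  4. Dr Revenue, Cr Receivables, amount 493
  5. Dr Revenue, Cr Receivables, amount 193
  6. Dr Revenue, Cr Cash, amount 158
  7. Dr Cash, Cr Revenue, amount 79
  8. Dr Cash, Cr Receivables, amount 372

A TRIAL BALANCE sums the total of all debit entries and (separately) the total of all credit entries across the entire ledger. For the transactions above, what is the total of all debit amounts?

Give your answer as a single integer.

Answer: 1851

Derivation:
Txn 1: debit+=15
Txn 2: debit+=190
Txn 3: debit+=351
Txn 4: debit+=493
Txn 5: debit+=193
Txn 6: debit+=158
Txn 7: debit+=79
Txn 8: debit+=372
Total debits = 1851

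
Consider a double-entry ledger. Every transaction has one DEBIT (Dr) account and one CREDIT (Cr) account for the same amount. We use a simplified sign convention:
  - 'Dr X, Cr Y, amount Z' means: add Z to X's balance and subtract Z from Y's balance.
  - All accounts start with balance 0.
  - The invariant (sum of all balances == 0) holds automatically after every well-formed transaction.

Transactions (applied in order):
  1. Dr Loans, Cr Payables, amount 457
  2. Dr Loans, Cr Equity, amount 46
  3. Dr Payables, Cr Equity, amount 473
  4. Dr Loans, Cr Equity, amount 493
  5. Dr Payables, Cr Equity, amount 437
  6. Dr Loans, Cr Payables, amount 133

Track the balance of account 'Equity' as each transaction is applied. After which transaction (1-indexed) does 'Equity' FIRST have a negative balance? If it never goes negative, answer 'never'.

After txn 1: Equity=0
After txn 2: Equity=-46

Answer: 2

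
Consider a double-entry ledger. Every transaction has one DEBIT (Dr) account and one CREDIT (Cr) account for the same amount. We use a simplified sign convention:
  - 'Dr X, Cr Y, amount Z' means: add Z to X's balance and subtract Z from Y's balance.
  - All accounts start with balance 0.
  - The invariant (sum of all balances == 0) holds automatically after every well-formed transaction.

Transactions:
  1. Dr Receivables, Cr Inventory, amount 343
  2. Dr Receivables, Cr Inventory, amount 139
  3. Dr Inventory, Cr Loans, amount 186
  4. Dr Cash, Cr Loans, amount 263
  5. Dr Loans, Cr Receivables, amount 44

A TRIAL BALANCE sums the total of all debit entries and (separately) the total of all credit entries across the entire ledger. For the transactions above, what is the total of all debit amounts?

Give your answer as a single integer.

Answer: 975

Derivation:
Txn 1: debit+=343
Txn 2: debit+=139
Txn 3: debit+=186
Txn 4: debit+=263
Txn 5: debit+=44
Total debits = 975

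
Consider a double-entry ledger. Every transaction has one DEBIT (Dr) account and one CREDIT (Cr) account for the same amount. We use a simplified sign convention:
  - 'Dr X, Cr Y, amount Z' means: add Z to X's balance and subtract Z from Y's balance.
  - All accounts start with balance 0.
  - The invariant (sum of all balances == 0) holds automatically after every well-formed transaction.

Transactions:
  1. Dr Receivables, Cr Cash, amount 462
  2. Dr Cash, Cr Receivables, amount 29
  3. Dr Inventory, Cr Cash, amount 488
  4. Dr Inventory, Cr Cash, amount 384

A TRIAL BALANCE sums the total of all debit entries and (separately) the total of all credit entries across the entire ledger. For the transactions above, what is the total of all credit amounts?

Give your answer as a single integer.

Answer: 1363

Derivation:
Txn 1: credit+=462
Txn 2: credit+=29
Txn 3: credit+=488
Txn 4: credit+=384
Total credits = 1363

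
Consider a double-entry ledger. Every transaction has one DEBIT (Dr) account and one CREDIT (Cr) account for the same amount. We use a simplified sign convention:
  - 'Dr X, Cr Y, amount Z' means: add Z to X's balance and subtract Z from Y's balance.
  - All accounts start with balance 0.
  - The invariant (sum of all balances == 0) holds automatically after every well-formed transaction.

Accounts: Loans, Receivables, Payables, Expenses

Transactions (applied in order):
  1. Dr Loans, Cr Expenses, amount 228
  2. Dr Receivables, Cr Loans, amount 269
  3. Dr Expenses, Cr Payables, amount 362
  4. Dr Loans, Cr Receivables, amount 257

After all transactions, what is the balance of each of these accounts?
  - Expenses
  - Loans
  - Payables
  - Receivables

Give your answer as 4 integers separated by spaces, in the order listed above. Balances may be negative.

After txn 1 (Dr Loans, Cr Expenses, amount 228): Expenses=-228 Loans=228
After txn 2 (Dr Receivables, Cr Loans, amount 269): Expenses=-228 Loans=-41 Receivables=269
After txn 3 (Dr Expenses, Cr Payables, amount 362): Expenses=134 Loans=-41 Payables=-362 Receivables=269
After txn 4 (Dr Loans, Cr Receivables, amount 257): Expenses=134 Loans=216 Payables=-362 Receivables=12

Answer: 134 216 -362 12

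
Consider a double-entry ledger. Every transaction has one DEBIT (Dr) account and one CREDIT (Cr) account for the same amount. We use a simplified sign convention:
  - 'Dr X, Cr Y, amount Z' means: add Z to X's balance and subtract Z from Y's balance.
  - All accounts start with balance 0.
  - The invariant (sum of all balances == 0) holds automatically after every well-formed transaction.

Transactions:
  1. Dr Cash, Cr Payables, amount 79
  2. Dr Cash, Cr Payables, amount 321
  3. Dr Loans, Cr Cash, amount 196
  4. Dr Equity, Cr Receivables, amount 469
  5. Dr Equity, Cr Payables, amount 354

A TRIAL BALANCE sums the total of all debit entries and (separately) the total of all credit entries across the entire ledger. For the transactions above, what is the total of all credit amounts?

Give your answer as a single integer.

Txn 1: credit+=79
Txn 2: credit+=321
Txn 3: credit+=196
Txn 4: credit+=469
Txn 5: credit+=354
Total credits = 1419

Answer: 1419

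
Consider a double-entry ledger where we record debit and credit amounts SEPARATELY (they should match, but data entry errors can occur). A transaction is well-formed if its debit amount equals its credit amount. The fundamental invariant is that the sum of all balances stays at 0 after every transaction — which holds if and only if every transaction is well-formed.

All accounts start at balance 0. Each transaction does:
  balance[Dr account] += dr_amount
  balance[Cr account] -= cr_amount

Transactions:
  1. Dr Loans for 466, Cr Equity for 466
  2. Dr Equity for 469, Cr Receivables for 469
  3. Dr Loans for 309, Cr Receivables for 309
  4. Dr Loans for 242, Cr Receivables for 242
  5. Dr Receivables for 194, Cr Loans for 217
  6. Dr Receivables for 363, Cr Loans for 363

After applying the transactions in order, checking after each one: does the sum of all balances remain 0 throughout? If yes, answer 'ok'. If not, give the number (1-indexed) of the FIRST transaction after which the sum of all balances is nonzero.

After txn 1: dr=466 cr=466 sum_balances=0
After txn 2: dr=469 cr=469 sum_balances=0
After txn 3: dr=309 cr=309 sum_balances=0
After txn 4: dr=242 cr=242 sum_balances=0
After txn 5: dr=194 cr=217 sum_balances=-23
After txn 6: dr=363 cr=363 sum_balances=-23

Answer: 5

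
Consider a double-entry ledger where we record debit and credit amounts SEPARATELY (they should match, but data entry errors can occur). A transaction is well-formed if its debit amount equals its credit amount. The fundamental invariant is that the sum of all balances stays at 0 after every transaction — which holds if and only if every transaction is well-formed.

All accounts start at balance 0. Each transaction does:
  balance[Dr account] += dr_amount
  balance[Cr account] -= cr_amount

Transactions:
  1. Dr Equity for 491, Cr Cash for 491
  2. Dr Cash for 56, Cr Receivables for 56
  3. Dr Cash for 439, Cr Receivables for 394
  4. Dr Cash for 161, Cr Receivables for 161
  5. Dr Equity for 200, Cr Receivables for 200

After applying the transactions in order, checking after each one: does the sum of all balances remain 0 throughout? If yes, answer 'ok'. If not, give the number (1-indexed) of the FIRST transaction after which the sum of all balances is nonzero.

After txn 1: dr=491 cr=491 sum_balances=0
After txn 2: dr=56 cr=56 sum_balances=0
After txn 3: dr=439 cr=394 sum_balances=45
After txn 4: dr=161 cr=161 sum_balances=45
After txn 5: dr=200 cr=200 sum_balances=45

Answer: 3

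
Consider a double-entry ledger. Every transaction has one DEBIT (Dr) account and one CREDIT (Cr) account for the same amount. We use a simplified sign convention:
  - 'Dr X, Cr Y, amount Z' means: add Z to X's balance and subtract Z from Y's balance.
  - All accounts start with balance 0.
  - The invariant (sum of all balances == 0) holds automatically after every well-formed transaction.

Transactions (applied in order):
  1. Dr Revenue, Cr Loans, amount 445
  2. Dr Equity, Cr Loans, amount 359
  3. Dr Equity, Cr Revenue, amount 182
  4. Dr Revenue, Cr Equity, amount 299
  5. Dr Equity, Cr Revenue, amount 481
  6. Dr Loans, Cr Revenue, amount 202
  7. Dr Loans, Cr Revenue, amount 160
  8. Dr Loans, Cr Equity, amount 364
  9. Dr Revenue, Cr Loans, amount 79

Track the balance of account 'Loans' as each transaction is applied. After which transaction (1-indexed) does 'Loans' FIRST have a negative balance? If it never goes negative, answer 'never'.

Answer: 1

Derivation:
After txn 1: Loans=-445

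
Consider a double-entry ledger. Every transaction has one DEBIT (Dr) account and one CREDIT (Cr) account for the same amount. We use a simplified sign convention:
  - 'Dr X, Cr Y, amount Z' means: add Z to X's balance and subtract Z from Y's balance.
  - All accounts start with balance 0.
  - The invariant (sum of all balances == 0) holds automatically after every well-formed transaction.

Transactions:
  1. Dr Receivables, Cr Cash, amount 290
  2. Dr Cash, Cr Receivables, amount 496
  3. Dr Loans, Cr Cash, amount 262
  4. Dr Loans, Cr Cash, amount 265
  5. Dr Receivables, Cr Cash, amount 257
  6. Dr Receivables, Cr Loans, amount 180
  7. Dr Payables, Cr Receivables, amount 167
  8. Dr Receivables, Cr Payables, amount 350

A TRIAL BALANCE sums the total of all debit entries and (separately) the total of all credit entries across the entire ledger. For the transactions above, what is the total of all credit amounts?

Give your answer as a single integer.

Txn 1: credit+=290
Txn 2: credit+=496
Txn 3: credit+=262
Txn 4: credit+=265
Txn 5: credit+=257
Txn 6: credit+=180
Txn 7: credit+=167
Txn 8: credit+=350
Total credits = 2267

Answer: 2267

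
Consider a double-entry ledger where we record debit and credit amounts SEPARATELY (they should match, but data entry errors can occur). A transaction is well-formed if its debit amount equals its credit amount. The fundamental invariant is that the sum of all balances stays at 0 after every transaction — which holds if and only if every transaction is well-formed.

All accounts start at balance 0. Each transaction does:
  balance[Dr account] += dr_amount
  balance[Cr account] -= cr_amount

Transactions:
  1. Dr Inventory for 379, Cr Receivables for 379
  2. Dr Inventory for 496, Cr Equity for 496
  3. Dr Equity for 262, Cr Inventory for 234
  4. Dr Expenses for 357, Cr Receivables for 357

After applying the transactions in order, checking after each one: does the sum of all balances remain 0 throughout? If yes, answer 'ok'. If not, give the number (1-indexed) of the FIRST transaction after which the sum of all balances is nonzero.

Answer: 3

Derivation:
After txn 1: dr=379 cr=379 sum_balances=0
After txn 2: dr=496 cr=496 sum_balances=0
After txn 3: dr=262 cr=234 sum_balances=28
After txn 4: dr=357 cr=357 sum_balances=28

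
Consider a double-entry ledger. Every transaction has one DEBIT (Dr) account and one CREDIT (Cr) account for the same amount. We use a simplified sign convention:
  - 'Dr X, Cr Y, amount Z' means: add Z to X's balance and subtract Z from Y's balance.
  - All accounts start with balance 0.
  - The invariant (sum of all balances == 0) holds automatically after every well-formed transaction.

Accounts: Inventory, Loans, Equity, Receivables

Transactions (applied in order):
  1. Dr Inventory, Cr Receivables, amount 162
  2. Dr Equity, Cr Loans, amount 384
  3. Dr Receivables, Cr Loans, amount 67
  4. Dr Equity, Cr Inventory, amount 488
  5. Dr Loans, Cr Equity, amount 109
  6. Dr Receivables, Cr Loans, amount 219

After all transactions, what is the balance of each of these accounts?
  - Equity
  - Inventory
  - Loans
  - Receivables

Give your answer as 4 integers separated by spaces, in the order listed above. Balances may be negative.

Answer: 763 -326 -561 124

Derivation:
After txn 1 (Dr Inventory, Cr Receivables, amount 162): Inventory=162 Receivables=-162
After txn 2 (Dr Equity, Cr Loans, amount 384): Equity=384 Inventory=162 Loans=-384 Receivables=-162
After txn 3 (Dr Receivables, Cr Loans, amount 67): Equity=384 Inventory=162 Loans=-451 Receivables=-95
After txn 4 (Dr Equity, Cr Inventory, amount 488): Equity=872 Inventory=-326 Loans=-451 Receivables=-95
After txn 5 (Dr Loans, Cr Equity, amount 109): Equity=763 Inventory=-326 Loans=-342 Receivables=-95
After txn 6 (Dr Receivables, Cr Loans, amount 219): Equity=763 Inventory=-326 Loans=-561 Receivables=124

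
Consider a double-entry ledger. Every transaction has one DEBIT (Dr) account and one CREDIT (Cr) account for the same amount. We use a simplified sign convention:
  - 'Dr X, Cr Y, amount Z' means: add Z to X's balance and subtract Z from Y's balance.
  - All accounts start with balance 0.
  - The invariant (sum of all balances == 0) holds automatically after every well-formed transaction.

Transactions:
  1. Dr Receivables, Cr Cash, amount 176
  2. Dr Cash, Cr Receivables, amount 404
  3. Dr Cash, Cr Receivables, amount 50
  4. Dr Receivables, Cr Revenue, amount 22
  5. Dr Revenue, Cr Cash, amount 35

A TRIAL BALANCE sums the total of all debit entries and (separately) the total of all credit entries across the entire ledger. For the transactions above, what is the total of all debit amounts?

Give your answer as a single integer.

Txn 1: debit+=176
Txn 2: debit+=404
Txn 3: debit+=50
Txn 4: debit+=22
Txn 5: debit+=35
Total debits = 687

Answer: 687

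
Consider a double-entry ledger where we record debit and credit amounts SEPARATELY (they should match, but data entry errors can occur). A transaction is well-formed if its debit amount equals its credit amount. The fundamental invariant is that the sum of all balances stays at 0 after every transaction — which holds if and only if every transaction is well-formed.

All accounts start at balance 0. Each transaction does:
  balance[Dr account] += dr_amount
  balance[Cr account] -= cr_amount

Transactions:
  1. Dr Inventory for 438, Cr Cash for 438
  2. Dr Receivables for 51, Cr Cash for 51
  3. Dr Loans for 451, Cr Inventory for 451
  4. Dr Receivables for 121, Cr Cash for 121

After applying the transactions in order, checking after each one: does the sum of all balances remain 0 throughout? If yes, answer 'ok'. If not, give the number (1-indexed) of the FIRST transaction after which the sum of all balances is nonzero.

After txn 1: dr=438 cr=438 sum_balances=0
After txn 2: dr=51 cr=51 sum_balances=0
After txn 3: dr=451 cr=451 sum_balances=0
After txn 4: dr=121 cr=121 sum_balances=0

Answer: ok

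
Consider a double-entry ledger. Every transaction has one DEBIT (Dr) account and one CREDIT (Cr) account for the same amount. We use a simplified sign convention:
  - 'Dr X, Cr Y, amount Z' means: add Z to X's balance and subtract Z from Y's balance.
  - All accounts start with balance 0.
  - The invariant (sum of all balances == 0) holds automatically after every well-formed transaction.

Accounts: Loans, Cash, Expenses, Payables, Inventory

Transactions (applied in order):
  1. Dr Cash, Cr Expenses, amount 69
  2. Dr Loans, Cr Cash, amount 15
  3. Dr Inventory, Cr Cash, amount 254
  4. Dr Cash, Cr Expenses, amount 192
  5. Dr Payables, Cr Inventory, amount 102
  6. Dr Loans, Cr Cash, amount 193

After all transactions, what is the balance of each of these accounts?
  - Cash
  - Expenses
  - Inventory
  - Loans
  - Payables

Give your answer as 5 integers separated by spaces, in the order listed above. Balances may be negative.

Answer: -201 -261 152 208 102

Derivation:
After txn 1 (Dr Cash, Cr Expenses, amount 69): Cash=69 Expenses=-69
After txn 2 (Dr Loans, Cr Cash, amount 15): Cash=54 Expenses=-69 Loans=15
After txn 3 (Dr Inventory, Cr Cash, amount 254): Cash=-200 Expenses=-69 Inventory=254 Loans=15
After txn 4 (Dr Cash, Cr Expenses, amount 192): Cash=-8 Expenses=-261 Inventory=254 Loans=15
After txn 5 (Dr Payables, Cr Inventory, amount 102): Cash=-8 Expenses=-261 Inventory=152 Loans=15 Payables=102
After txn 6 (Dr Loans, Cr Cash, amount 193): Cash=-201 Expenses=-261 Inventory=152 Loans=208 Payables=102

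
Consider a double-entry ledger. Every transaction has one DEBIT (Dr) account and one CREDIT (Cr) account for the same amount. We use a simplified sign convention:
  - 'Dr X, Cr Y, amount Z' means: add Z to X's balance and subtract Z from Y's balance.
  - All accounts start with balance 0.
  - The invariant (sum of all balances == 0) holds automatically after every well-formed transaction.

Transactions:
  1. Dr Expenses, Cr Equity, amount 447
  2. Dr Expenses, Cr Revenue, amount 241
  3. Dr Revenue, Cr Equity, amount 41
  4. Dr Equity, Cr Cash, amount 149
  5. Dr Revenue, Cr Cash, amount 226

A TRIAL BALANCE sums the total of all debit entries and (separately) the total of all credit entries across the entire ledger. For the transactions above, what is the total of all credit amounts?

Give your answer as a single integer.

Txn 1: credit+=447
Txn 2: credit+=241
Txn 3: credit+=41
Txn 4: credit+=149
Txn 5: credit+=226
Total credits = 1104

Answer: 1104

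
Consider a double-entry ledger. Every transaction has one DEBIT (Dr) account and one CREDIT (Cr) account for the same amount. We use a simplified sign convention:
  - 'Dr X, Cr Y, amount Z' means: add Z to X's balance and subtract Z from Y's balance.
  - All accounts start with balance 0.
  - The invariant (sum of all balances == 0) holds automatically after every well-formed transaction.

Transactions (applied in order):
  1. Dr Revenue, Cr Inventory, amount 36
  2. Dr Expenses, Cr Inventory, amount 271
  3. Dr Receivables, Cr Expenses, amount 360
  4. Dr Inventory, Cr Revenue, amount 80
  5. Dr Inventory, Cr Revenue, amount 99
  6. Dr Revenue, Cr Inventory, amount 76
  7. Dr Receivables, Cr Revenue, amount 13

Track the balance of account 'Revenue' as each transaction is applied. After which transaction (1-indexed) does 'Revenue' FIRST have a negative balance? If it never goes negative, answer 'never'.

Answer: 4

Derivation:
After txn 1: Revenue=36
After txn 2: Revenue=36
After txn 3: Revenue=36
After txn 4: Revenue=-44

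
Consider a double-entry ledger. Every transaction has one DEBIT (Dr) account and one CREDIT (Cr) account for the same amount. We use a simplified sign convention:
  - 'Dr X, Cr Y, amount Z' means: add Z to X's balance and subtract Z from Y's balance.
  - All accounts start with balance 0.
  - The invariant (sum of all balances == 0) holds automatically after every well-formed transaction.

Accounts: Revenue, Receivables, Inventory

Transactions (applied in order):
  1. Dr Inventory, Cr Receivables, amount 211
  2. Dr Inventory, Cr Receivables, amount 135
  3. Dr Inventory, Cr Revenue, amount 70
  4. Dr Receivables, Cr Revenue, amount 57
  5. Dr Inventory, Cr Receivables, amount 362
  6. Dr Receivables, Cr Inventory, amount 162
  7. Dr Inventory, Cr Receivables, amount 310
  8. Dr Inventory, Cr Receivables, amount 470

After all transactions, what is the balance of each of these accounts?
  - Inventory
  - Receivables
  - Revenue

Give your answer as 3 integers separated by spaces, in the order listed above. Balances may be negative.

After txn 1 (Dr Inventory, Cr Receivables, amount 211): Inventory=211 Receivables=-211
After txn 2 (Dr Inventory, Cr Receivables, amount 135): Inventory=346 Receivables=-346
After txn 3 (Dr Inventory, Cr Revenue, amount 70): Inventory=416 Receivables=-346 Revenue=-70
After txn 4 (Dr Receivables, Cr Revenue, amount 57): Inventory=416 Receivables=-289 Revenue=-127
After txn 5 (Dr Inventory, Cr Receivables, amount 362): Inventory=778 Receivables=-651 Revenue=-127
After txn 6 (Dr Receivables, Cr Inventory, amount 162): Inventory=616 Receivables=-489 Revenue=-127
After txn 7 (Dr Inventory, Cr Receivables, amount 310): Inventory=926 Receivables=-799 Revenue=-127
After txn 8 (Dr Inventory, Cr Receivables, amount 470): Inventory=1396 Receivables=-1269 Revenue=-127

Answer: 1396 -1269 -127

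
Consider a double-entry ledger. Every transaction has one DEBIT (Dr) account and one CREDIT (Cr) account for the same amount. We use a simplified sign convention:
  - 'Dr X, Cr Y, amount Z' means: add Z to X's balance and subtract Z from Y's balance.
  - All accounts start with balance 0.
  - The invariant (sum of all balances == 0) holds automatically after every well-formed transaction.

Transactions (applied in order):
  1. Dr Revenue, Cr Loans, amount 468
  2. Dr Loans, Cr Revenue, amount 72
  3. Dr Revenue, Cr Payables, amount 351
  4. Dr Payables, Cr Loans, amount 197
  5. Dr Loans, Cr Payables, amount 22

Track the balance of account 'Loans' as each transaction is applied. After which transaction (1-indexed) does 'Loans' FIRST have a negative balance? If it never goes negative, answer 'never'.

Answer: 1

Derivation:
After txn 1: Loans=-468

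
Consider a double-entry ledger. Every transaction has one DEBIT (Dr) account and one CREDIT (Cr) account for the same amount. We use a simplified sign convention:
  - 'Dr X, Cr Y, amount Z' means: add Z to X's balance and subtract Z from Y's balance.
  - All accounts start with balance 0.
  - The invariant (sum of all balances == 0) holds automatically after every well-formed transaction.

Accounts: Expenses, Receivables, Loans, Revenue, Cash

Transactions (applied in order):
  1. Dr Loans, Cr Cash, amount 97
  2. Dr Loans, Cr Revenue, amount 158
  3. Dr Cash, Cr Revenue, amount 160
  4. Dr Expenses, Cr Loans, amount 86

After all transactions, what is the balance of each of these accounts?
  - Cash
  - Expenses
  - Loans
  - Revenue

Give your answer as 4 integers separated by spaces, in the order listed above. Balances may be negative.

After txn 1 (Dr Loans, Cr Cash, amount 97): Cash=-97 Loans=97
After txn 2 (Dr Loans, Cr Revenue, amount 158): Cash=-97 Loans=255 Revenue=-158
After txn 3 (Dr Cash, Cr Revenue, amount 160): Cash=63 Loans=255 Revenue=-318
After txn 4 (Dr Expenses, Cr Loans, amount 86): Cash=63 Expenses=86 Loans=169 Revenue=-318

Answer: 63 86 169 -318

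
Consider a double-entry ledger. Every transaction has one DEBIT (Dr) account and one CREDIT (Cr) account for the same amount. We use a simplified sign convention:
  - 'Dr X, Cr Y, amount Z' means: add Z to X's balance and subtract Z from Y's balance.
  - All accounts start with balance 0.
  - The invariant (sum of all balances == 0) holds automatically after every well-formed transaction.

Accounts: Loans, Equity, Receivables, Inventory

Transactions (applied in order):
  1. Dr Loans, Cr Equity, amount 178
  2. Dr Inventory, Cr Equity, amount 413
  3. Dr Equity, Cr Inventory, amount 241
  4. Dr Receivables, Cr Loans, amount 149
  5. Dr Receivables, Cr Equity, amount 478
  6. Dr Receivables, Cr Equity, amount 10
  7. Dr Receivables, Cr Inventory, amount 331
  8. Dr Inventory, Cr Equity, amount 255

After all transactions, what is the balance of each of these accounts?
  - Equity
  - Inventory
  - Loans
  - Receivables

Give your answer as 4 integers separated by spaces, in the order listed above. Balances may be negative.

Answer: -1093 96 29 968

Derivation:
After txn 1 (Dr Loans, Cr Equity, amount 178): Equity=-178 Loans=178
After txn 2 (Dr Inventory, Cr Equity, amount 413): Equity=-591 Inventory=413 Loans=178
After txn 3 (Dr Equity, Cr Inventory, amount 241): Equity=-350 Inventory=172 Loans=178
After txn 4 (Dr Receivables, Cr Loans, amount 149): Equity=-350 Inventory=172 Loans=29 Receivables=149
After txn 5 (Dr Receivables, Cr Equity, amount 478): Equity=-828 Inventory=172 Loans=29 Receivables=627
After txn 6 (Dr Receivables, Cr Equity, amount 10): Equity=-838 Inventory=172 Loans=29 Receivables=637
After txn 7 (Dr Receivables, Cr Inventory, amount 331): Equity=-838 Inventory=-159 Loans=29 Receivables=968
After txn 8 (Dr Inventory, Cr Equity, amount 255): Equity=-1093 Inventory=96 Loans=29 Receivables=968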